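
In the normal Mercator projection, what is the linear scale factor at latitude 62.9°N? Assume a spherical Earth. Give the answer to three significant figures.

The Mercator projection is conformal; its linear scale factor is the same in every direction and equals sec φ = 1/cos φ.
k = 1/cos 62.9° = 1/0.4555 = 2.195.

2.20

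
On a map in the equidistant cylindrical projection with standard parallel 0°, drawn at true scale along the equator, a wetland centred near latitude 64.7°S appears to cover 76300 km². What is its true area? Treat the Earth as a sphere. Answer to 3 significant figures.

Plate carrée maps x = Rλ, y = Rφ. The meridian scale is h = 1 and the parallel scale is k = 1/cos φ = sec φ.
Areal scale = h·k = 1 × sec φ; at 64.7°, h = 1.000, k = 2.340, so h·k = 2.340.
True area = apparent / (areal scale) = 76300 / 2.340 ≈ 32600 km².

32600 km²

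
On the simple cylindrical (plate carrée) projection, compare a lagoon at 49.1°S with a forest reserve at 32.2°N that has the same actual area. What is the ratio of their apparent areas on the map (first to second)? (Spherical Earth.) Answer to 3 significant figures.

1.29

For the equirectangular projection with φ₀ = 0 (plate carrée), h = 1 along meridians and k = sec φ along parallels.
Areal scale at 49.1°: h·k = 1.000 × 1.527 = 1.527.
Areal scale at 32.2°: h·k = 1.000 × 1.182 = 1.182.
Ratio = 1.527/1.182 ≈ 1.29.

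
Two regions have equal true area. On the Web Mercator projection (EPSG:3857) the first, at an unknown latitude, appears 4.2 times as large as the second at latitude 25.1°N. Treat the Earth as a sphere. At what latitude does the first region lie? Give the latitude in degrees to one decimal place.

For equal true areas on Mercator, apparent areas scale as sec²φ, so the ratio is cos²φ₂ / cos²φ₁.
cos²φ₂ / cos²φ₁ = 4.2  ⇒  cos φ₁ = cos 25.1° / √4.2 = 0.9056/2.049 = 0.4419.
φ₁ = arccos(0.4419) ≈ 63.8°.

63.8°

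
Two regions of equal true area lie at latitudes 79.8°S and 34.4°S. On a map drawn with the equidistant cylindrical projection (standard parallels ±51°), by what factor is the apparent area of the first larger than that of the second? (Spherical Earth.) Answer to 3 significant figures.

4.66

The equidistant cylindrical projection with φ₀ = 51° has h = 1 (meridians true) and k = cos φ₀ / cos φ along parallels.
Areal scale at 79.8°: h·k = 1.000 × 3.554 = 3.554.
Areal scale at 34.4°: h·k = 1.000 × 0.7627 = 0.7627.
Ratio = 3.554/0.7627 ≈ 4.66.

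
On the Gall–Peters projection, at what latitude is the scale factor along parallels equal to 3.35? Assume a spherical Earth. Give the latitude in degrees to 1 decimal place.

77.8°

The Gall–Peters projection is cylindrical equal-area with φ₀ = 45°. Cylindrical equal-area (φ₀ = 45°): h = cos φ / cos 45° along meridians, k = cos 45° / cos φ along parallels; h·k = 1.
k = cos φ₀ / cos φ = 3.35  ⇒  cos φ = cos 45° / 3.35 = 0.2111.
φ = arccos(0.2111) ≈ 77.8°.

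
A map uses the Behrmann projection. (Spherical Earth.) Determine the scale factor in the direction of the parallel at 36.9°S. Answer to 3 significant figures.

1.08

The Behrmann projection is cylindrical equal-area with φ₀ = 30°. For cylindrical equal-area with standard parallel φ₀, h = cos φ / cos φ₀ and k = cos φ₀ / cos φ, so h·k = 1.
k = cos 30° / cos 36.9° = 0.8660/0.7997 = 1.083.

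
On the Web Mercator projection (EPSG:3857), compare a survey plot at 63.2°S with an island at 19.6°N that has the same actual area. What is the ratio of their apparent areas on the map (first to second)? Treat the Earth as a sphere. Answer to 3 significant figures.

4.37

On Mercator, area is exaggerated by sec²φ = 1/cos²φ.
At 63.2°: sec²(63.2°) = 1/0.4509² = 4.919.
At 19.6°: sec²(19.6°) = 1/0.9421² = 1.127.
Ratio = 4.919/1.127 = cos²(19.6°)/cos²(63.2°) ≈ 4.37.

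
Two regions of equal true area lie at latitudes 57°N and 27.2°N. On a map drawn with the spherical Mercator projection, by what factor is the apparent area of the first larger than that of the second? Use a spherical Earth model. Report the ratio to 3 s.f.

2.67

Mercator areal scale is sec²φ.
At 57°: sec²(57°) = 1/0.5446² = 3.371.
At 27.2°: sec²(27.2°) = 1/0.8894² = 1.264.
Ratio = 3.371/1.264 = cos²(27.2°)/cos²(57°) ≈ 2.67.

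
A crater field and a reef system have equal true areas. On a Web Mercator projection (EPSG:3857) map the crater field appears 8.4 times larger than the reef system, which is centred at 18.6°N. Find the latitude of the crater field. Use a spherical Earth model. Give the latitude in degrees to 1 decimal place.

For equal true areas on Mercator, apparent areas scale as sec²φ, so the ratio is cos²φ₂ / cos²φ₁.
cos²φ₂ / cos²φ₁ = 8.4  ⇒  cos φ₁ = cos 18.6° / √8.4 = 0.9478/2.898 = 0.3270.
φ₁ = arccos(0.3270) ≈ 70.9°.

70.9°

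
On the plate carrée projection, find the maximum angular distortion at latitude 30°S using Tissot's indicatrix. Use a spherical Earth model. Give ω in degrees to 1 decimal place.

8.2°

In the plate carrée (x = Rλ, y = Rφ), meridians are true-scale (h = 1) and parallels are stretched by k = sec φ.
At 30°: h = 1.000, k = 1.155; principal scales a = 1.155, b = 1.000.
sin(ω/2) = (a − b)/(a + b) = 0.1547/2.155 = 0.07180, so ω = 2 arcsin(0.07180) ≈ 8.2°.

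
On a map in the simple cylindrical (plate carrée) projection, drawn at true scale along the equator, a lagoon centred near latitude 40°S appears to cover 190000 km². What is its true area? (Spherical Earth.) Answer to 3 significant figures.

For the equirectangular projection with φ₀ = 0 (plate carrée), h = 1 along meridians and k = sec φ along parallels.
Areal scale = h·k = 1 × sec φ; at 40°, h = 1.000, k = 1.305, so h·k = 1.305.
True area = apparent / (areal scale) = 190000 / 1.305 ≈ 146000 km².

146000 km²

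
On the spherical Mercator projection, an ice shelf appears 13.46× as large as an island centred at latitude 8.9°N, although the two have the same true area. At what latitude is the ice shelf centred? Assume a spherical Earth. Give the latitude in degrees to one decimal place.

Mercator areal scale is sec²φ, so apparent-area ratio = sec²φ₁ / sec²φ₂ = cos²φ₂ / cos²φ₁.
cos²φ₂ / cos²φ₁ = 13.46  ⇒  cos φ₁ = cos 8.9° / √13.46 = 0.9880/3.669 = 0.2693.
φ₁ = arccos(0.2693) ≈ 74.4°.

74.4°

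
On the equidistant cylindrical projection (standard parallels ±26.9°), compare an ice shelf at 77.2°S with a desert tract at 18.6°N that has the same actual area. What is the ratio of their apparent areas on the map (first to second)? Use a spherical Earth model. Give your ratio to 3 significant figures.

The equidistant cylindrical projection with φ₀ = 26.9° has h = 1 (meridians true) and k = cos φ₀ / cos φ along parallels.
Areal scale at 77.2°: h·k = 1.000 × 4.025 = 4.025.
Areal scale at 18.6°: h·k = 1.000 × 0.9409 = 0.9409.
Ratio = 4.025/0.9409 ≈ 4.28.

4.28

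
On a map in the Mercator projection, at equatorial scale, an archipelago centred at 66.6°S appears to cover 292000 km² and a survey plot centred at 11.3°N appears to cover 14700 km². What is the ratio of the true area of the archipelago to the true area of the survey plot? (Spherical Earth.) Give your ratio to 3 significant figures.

Since Mercator area scale is 1/cos²φ, the true area equals the apparent area multiplied by cos²φ.
True area of archipelago: 292000 × cos²(66.6°) = 292000 × 0.1577 = 46060 km².
True area of survey plot: 14700 × cos²(11.3°) = 14700 × 0.9616 = 14140 km².
Ratio = 46060 / 14140 ≈ 3.26.

3.26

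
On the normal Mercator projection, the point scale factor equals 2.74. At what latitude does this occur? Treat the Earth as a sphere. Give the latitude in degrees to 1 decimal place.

68.6°

Mercator scale is k = sec φ = 1/cos φ.
1/cos φ = 2.74  ⇒  cos φ = 0.3650  ⇒  φ = arccos(0.3650) ≈ 68.6°.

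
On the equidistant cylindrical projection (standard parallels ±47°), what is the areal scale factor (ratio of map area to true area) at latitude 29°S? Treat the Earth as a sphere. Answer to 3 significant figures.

0.780

In the equirectangular projection with standard parallel φ₀ = 47° (x = Rλ cos φ₀, y = Rφ), meridians are true-scale (h = 1) and the parallel scale is k = cos φ₀ / cos φ.
Areal scale = h·k = 1 × cos φ₀ / cos φ; at 29°, h = 1.000, k = 0.7798, so h·k = 0.7798.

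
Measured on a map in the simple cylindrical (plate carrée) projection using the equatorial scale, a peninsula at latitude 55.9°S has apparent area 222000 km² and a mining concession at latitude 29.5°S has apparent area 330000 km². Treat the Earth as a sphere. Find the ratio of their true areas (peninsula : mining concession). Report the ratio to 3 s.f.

0.433

On the plate carrée, areal scale = h·k = 1 × sec φ, so true area = apparent × cos φ.
True area of peninsula: 222000 × cos(55.9°) = 222000 × 0.5606 = 124500 km².
True area of mining concession: 330000 × cos(29.5°) = 330000 × 0.8704 = 287200 km².
Ratio = 124500 / 287200 ≈ 0.433.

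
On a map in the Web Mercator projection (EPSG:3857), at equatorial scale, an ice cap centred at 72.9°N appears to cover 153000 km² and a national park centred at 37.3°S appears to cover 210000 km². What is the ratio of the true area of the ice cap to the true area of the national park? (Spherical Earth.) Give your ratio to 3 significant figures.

On Mercator the areal scale is sec²φ, so true area = apparent × cos²φ.
True area of ice cap: 153000 × cos²(72.9°) = 153000 × 0.08646 = 13230 km².
True area of national park: 210000 × cos²(37.3°) = 210000 × 0.6328 = 132900 km².
Ratio = 13230 / 132900 ≈ 0.0995.

0.0995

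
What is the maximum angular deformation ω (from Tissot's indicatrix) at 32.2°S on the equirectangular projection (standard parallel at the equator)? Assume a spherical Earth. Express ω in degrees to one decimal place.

9.6°

In the plate carrée (x = Rλ, y = Rφ), meridians are true-scale (h = 1) and parallels are stretched by k = sec φ.
At 32.2°: h = 1.000, k = 1.182; principal scales a = 1.182, b = 1.000.
sin(ω/2) = (a − b)/(a + b) = 0.1818/2.182 = 0.08331, so ω = 2 arcsin(0.08331) ≈ 9.6°.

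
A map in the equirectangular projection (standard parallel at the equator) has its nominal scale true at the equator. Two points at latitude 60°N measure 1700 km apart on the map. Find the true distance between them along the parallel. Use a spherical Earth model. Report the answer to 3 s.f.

For the equirectangular projection with φ₀ = 0 (plate carrée), h = 1 along meridians and k = sec φ along parallels.
Along the parallel at 60°, map distances are exaggerated by k = sec 60° = 2.000.
True distance = 1700 / 2.000 = 1700 × cos 60° ≈ 850 km.

850 km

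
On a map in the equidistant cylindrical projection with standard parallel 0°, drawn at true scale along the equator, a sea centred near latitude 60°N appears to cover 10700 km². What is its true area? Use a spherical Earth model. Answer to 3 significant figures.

Plate carrée maps x = Rλ, y = Rφ. The meridian scale is h = 1 and the parallel scale is k = 1/cos φ = sec φ.
Areal scale = h·k = 1 × sec φ; at 60°, h = 1.000, k = 2.000, so h·k = 2.000.
True area = apparent / (areal scale) = 10700 / 2.000 ≈ 5350 km².

5350 km²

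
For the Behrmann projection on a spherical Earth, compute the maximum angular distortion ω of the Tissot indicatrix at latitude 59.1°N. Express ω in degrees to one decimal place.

57.3°

The Behrmann projection is cylindrical equal-area with φ₀ = 30°. For cylindrical equal-area with standard parallel φ₀, h = cos φ / cos φ₀ and k = cos φ₀ / cos φ, so h·k = 1.
At 59.1°: h = 0.5930, k = 1.686; principal scales a = 1.686, b = 0.5930.
sin(ω/2) = (a − b)/(a + b) = 1.093/2.279 = 0.4797, so ω = 2 arcsin(0.4797) ≈ 57.3°.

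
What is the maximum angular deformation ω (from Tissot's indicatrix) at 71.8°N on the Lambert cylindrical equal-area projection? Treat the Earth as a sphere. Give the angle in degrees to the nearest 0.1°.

The Lambert cylindrical equal-area projection is the cylindrical equal-area projection with its standard parallel at the equator (φ₀ = 0). A cylindrical equal-area projection with standard parallel φ₀ has meridian scale h = cos φ / cos φ₀ and parallel scale k = cos φ₀ / cos φ (so areas are preserved, h·k = 1).
At 71.8°: h = 0.3123, k = 3.202; principal scales a = 3.202, b = 0.3123.
sin(ω/2) = (a − b)/(a + b) = 2.889/3.514 = 0.8222, so ω = 2 arcsin(0.8222) ≈ 110.6°.

110.6°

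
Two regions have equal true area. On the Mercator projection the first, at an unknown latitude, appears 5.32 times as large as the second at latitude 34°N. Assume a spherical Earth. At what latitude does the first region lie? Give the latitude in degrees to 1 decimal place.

68.9°

Mercator areal scale is sec²φ, so apparent-area ratio = sec²φ₁ / sec²φ₂ = cos²φ₂ / cos²φ₁.
cos²φ₂ / cos²φ₁ = 5.32  ⇒  cos φ₁ = cos 34° / √5.32 = 0.8290/2.307 = 0.3594.
φ₁ = arccos(0.3594) ≈ 68.9°.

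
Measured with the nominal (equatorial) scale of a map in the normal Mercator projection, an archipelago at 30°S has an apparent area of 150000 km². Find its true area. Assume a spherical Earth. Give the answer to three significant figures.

The Mercator projection is conformal; its linear scale factor is the same in every direction and equals sec φ = 1/cos φ.
Areal scale = k² = sec²φ = 1/cos²(30°) = 1/0.8660² = 1.333.
True area = apparent / (areal scale) = 150000 / 1.333 ≈ 112000 km².

112000 km²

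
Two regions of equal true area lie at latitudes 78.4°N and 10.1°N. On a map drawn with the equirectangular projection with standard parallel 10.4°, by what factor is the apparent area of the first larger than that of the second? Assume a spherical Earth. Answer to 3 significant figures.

In the equirectangular projection with standard parallel φ₀ = 10.4° (x = Rλ cos φ₀, y = Rφ), meridians are true-scale (h = 1) and the parallel scale is k = cos φ₀ / cos φ.
Areal scale at 78.4°: h·k = 1.000 × 4.891 = 4.891.
Areal scale at 10.1°: h·k = 1.000 × 0.9991 = 0.9991.
Ratio = 4.891/0.9991 ≈ 4.90.

4.90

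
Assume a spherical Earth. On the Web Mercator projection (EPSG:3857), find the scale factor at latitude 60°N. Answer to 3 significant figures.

2.00

Mercator is conformal, so the point scale is isotropic: h = k = sec φ = 1/cos φ.
k = 1/cos 60° = 1/0.5000 = 2.000.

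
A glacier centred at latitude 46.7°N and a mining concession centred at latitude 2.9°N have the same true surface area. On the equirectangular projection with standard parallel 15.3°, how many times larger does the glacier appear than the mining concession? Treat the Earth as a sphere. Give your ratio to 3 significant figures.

1.46

With standard parallel φ₀ = 15.3°, the equirectangular projection gives x = Rλ cos φ₀, y = Rφ, so h = 1 and k = cos 15.3° / cos φ.
Areal scale at 46.7°: h·k = 1.000 × 1.406 = 1.406.
Areal scale at 2.9°: h·k = 1.000 × 0.9658 = 0.9658.
Ratio = 1.406/0.9658 ≈ 1.46.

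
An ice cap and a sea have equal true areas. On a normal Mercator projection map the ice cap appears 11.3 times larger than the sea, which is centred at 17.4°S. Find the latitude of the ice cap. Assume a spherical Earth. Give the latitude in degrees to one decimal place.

73.5°

For equal true areas on Mercator, apparent areas scale as sec²φ, so the ratio is cos²φ₂ / cos²φ₁.
cos²φ₂ / cos²φ₁ = 11.3  ⇒  cos φ₁ = cos 17.4° / √11.3 = 0.9542/3.362 = 0.2839.
φ₁ = arccos(0.2839) ≈ 73.5°.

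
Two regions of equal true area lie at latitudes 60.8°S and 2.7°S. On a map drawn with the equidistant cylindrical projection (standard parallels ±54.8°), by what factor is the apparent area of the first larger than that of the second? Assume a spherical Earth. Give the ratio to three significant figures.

2.05

The equidistant cylindrical projection with φ₀ = 54.8° has h = 1 (meridians true) and k = cos φ₀ / cos φ along parallels.
Areal scale at 60.8°: h·k = 1.000 × 1.182 = 1.182.
Areal scale at 2.7°: h·k = 1.000 × 0.5771 = 0.5771.
Ratio = 1.182/0.5771 ≈ 2.05.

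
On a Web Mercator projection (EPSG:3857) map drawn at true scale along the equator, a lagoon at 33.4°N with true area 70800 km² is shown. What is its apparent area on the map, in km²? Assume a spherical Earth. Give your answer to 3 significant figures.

102000 km²

The Mercator projection is conformal; its linear scale factor is the same in every direction and equals sec φ = 1/cos φ.
Areal scale = k² = sec²φ = 1/cos²(33.4°) = 1/0.8348² = 1.435.
Apparent area = 70800 × 1.435 ≈ 102000 km².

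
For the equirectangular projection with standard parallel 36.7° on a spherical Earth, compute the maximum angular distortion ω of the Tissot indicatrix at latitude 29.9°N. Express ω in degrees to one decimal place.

In the equirectangular projection with standard parallel φ₀ = 36.7° (x = Rλ cos φ₀, y = Rφ), meridians are true-scale (h = 1) and the parallel scale is k = cos φ₀ / cos φ.
At 29.9°: h = 1.000, k = 0.9249; principal scales a = 1.000, b = 0.9249.
sin(ω/2) = (a − b)/(a + b) = 0.07512/1.925 = 0.03903, so ω = 2 arcsin(0.03903) ≈ 4.5°.

4.5°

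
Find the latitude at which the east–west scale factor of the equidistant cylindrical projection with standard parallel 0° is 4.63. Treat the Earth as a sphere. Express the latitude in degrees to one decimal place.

Plate carrée: h = 1, k = sec φ along parallels.
sec φ = 4.63  ⇒  cos φ = 0.2160  ⇒  φ ≈ 77.5°.

77.5°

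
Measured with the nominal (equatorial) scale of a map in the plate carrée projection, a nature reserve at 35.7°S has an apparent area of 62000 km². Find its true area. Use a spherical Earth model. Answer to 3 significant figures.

For the equirectangular projection with φ₀ = 0 (plate carrée), h = 1 along meridians and k = sec φ along parallels.
Areal scale = h·k = 1 × sec φ; at 35.7°, h = 1.000, k = 1.231, so h·k = 1.231.
True area = apparent / (areal scale) = 62000 / 1.231 ≈ 50300 km².

50300 km²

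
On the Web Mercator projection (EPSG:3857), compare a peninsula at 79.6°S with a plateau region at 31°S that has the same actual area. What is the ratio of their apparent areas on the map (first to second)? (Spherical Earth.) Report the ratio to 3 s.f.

22.5

Mercator areal scale is sec²φ.
At 79.6°: sec²(79.6°) = 1/0.1805² = 30.69.
At 31°: sec²(31°) = 1/0.8572² = 1.361.
Ratio = 30.69/1.361 = cos²(31°)/cos²(79.6°) ≈ 22.5.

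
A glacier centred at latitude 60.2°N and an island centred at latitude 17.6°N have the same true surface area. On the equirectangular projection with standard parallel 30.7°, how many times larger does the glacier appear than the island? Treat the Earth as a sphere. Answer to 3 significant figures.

1.92

The equidistant cylindrical projection with φ₀ = 30.7° has h = 1 (meridians true) and k = cos φ₀ / cos φ along parallels.
Areal scale at 60.2°: h·k = 1.000 × 1.730 = 1.730.
Areal scale at 17.6°: h·k = 1.000 × 0.9021 = 0.9021.
Ratio = 1.730/0.9021 ≈ 1.92.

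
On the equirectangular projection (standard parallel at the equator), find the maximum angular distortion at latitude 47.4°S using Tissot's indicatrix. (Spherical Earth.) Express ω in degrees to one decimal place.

For the equirectangular projection with φ₀ = 0 (plate carrée), h = 1 along meridians and k = sec φ along parallels.
At 47.4°: h = 1.000, k = 1.477; principal scales a = 1.477, b = 1.000.
sin(ω/2) = (a − b)/(a + b) = 0.4774/2.477 = 0.1927, so ω = 2 arcsin(0.1927) ≈ 22.2°.

22.2°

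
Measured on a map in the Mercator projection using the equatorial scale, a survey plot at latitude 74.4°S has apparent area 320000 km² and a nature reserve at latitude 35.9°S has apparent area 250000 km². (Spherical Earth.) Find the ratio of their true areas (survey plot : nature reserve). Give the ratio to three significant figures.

0.141

On Mercator the areal scale is sec²φ, so true area = apparent × cos²φ.
True area of survey plot: 320000 × cos²(74.4°) = 320000 × 0.07232 = 23140 km².
True area of nature reserve: 250000 × cos²(35.9°) = 250000 × 0.6562 = 164000 km².
Ratio = 23140 / 164000 ≈ 0.141.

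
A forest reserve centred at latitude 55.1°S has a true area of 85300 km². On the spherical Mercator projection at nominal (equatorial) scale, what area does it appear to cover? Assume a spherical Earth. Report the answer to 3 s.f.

The Mercator projection is conformal; its linear scale factor is the same in every direction and equals sec φ = 1/cos φ.
Areal scale = k² = sec²φ = 1/cos²(55.1°) = 1/0.5721² = 3.055.
Apparent area = 85300 × 3.055 ≈ 261000 km².

261000 km²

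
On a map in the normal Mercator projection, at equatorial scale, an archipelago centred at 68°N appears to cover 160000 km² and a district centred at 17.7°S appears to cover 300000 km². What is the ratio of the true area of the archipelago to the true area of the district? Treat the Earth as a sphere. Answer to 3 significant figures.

Since Mercator area scale is 1/cos²φ, the true area equals the apparent area multiplied by cos²φ.
True area of archipelago: 160000 × cos²(68°) = 160000 × 0.1403 = 22450 km².
True area of district: 300000 × cos²(17.7°) = 300000 × 0.9076 = 272300 km².
Ratio = 22450 / 272300 ≈ 0.0825.

0.0825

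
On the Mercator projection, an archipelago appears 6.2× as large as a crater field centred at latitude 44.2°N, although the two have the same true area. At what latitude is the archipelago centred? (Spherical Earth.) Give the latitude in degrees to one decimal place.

73.3°

Mercator areal scale is sec²φ, so apparent-area ratio = sec²φ₁ / sec²φ₂ = cos²φ₂ / cos²φ₁.
cos²φ₂ / cos²φ₁ = 6.2  ⇒  cos φ₁ = cos 44.2° / √6.2 = 0.7169/2.490 = 0.2879.
φ₁ = arccos(0.2879) ≈ 73.3°.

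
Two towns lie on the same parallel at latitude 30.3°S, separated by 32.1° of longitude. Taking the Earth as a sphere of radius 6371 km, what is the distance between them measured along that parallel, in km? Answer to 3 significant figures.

3080 km

Arc length along a parallel = R cos φ · Δλ (with Δλ in radians).
= 6371 × cos 30.3° × (32.1° × π/180) = 6371 × 0.8634 × 0.5603 ≈ 3080 km.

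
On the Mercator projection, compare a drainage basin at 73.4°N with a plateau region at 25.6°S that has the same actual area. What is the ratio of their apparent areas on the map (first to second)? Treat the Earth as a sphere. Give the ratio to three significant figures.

On Mercator, area is exaggerated by sec²φ = 1/cos²φ.
At 73.4°: sec²(73.4°) = 1/0.2857² = 12.25.
At 25.6°: sec²(25.6°) = 1/0.9018² = 1.230.
Ratio = 12.25/1.230 = cos²(25.6°)/cos²(73.4°) ≈ 9.96.

9.96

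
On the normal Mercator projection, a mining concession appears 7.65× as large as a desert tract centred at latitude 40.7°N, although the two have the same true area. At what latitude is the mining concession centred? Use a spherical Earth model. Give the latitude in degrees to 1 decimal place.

Mercator areal scale is sec²φ, so apparent-area ratio = sec²φ₁ / sec²φ₂ = cos²φ₂ / cos²φ₁.
cos²φ₂ / cos²φ₁ = 7.65  ⇒  cos φ₁ = cos 40.7° / √7.65 = 0.7581/2.766 = 0.2741.
φ₁ = arccos(0.2741) ≈ 74.1°.

74.1°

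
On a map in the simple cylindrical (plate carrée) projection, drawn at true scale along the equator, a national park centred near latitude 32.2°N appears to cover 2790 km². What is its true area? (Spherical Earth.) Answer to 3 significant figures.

In the plate carrée (x = Rλ, y = Rφ), meridians are true-scale (h = 1) and parallels are stretched by k = sec φ.
Areal scale = h·k = 1 × sec φ; at 32.2°, h = 1.000, k = 1.182, so h·k = 1.182.
True area = apparent / (areal scale) = 2790 / 1.182 ≈ 2360 km².

2360 km²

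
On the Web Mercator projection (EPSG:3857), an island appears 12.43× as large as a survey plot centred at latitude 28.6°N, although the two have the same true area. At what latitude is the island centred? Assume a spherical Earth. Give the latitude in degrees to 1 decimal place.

On Mercator, (apparent₁)/(apparent₂) = sec²φ₁ / sec²φ₂ when true areas are equal.
cos²φ₂ / cos²φ₁ = 12.43  ⇒  cos φ₁ = cos 28.6° / √12.43 = 0.8780/3.526 = 0.2490.
φ₁ = arccos(0.2490) ≈ 75.6°.

75.6°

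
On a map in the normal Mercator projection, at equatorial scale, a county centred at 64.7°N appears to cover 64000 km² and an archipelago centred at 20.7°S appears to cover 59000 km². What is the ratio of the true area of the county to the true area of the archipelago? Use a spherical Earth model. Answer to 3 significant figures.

0.226

Mercator's areal exaggeration is sec²φ; hence true area = (apparent area) · cos²φ.
True area of county: 64000 × cos²(64.7°) = 64000 × 0.1826 = 11690 km².
True area of archipelago: 59000 × cos²(20.7°) = 59000 × 0.8751 = 51630 km².
Ratio = 11690 / 51630 ≈ 0.226.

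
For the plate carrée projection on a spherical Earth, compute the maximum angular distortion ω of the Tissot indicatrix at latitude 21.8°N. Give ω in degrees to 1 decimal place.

Plate carrée maps x = Rλ, y = Rφ. The meridian scale is h = 1 and the parallel scale is k = 1/cos φ = sec φ.
At 21.8°: h = 1.000, k = 1.077; principal scales a = 1.077, b = 1.000.
sin(ω/2) = (a − b)/(a + b) = 0.07702/2.077 = 0.03708, so ω = 2 arcsin(0.03708) ≈ 4.3°.

4.3°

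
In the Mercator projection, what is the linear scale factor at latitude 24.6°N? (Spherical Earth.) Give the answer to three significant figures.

The Mercator projection is conformal; its linear scale factor is the same in every direction and equals sec φ = 1/cos φ.
k = 1/cos 24.6° = 1/0.9092 = 1.100.

1.10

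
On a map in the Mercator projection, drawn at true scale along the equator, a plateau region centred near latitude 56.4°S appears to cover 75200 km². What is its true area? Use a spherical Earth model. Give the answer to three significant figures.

The Mercator projection is conformal; its linear scale factor is the same in every direction and equals sec φ = 1/cos φ.
Areal scale = k² = sec²φ = 1/cos²(56.4°) = 1/0.5534² = 3.265.
True area = apparent / (areal scale) = 75200 / 3.265 ≈ 23000 km².

23000 km²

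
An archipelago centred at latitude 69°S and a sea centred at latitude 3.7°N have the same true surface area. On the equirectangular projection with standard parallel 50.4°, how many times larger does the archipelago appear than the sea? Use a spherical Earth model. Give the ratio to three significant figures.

The equidistant cylindrical projection with φ₀ = 50.4° has h = 1 (meridians true) and k = cos φ₀ / cos φ along parallels.
Areal scale at 69°: h·k = 1.000 × 1.779 = 1.779.
Areal scale at 3.7°: h·k = 1.000 × 0.6388 = 0.6388.
Ratio = 1.779/0.6388 ≈ 2.78.

2.78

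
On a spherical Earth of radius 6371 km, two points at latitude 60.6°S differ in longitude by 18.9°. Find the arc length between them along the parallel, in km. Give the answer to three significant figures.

1030 km

Arc length along a parallel = R cos φ · Δλ (with Δλ in radians).
= 6371 × cos 60.6° × (18.9° × π/180) = 6371 × 0.4909 × 0.3299 ≈ 1030 km.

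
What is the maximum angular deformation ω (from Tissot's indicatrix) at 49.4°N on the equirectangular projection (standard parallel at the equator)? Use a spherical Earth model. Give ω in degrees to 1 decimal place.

In the plate carrée (x = Rλ, y = Rφ), meridians are true-scale (h = 1) and parallels are stretched by k = sec φ.
At 49.4°: h = 1.000, k = 1.537; principal scales a = 1.537, b = 1.000.
sin(ω/2) = (a − b)/(a + b) = 0.5366/2.537 = 0.2116, so ω = 2 arcsin(0.2116) ≈ 24.4°.

24.4°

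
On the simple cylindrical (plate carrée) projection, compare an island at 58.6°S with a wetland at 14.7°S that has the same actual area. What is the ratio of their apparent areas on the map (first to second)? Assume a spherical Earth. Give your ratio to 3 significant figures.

1.86

Plate carrée maps x = Rλ, y = Rφ. The meridian scale is h = 1 and the parallel scale is k = 1/cos φ = sec φ.
Areal scale at 58.6°: h·k = 1.000 × 1.919 = 1.919.
Areal scale at 14.7°: h·k = 1.000 × 1.034 = 1.034.
Ratio = 1.919/1.034 ≈ 1.86.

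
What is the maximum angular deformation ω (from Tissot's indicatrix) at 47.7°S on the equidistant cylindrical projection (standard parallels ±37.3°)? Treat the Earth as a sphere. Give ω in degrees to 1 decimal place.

9.6°

The equidistant cylindrical projection with φ₀ = 37.3° has h = 1 (meridians true) and k = cos φ₀ / cos φ along parallels.
At 47.7°: h = 1.000, k = 1.182; principal scales a = 1.182, b = 1.000.
sin(ω/2) = (a − b)/(a + b) = 0.1820/2.182 = 0.08339, so ω = 2 arcsin(0.08339) ≈ 9.6°.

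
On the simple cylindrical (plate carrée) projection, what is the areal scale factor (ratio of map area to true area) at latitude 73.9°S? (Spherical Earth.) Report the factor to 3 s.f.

In the plate carrée (x = Rλ, y = Rφ), meridians are true-scale (h = 1) and parallels are stretched by k = sec φ.
Areal scale = h·k = 1 × sec φ; at 73.9°, h = 1.000, k = 3.606, so h·k = 3.606.

3.61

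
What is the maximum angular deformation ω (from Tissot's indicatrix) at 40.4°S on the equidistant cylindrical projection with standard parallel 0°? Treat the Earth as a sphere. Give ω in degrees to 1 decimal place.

15.6°

In the plate carrée (x = Rλ, y = Rφ), meridians are true-scale (h = 1) and parallels are stretched by k = sec φ.
At 40.4°: h = 1.000, k = 1.313; principal scales a = 1.313, b = 1.000.
sin(ω/2) = (a − b)/(a + b) = 0.3131/2.313 = 0.1354, so ω = 2 arcsin(0.1354) ≈ 15.6°.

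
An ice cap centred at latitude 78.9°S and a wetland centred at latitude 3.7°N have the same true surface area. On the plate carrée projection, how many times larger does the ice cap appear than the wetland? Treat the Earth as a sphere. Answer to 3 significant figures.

Plate carrée maps x = Rλ, y = Rφ. The meridian scale is h = 1 and the parallel scale is k = 1/cos φ = sec φ.
Areal scale at 78.9°: h·k = 1.000 × 5.194 = 5.194.
Areal scale at 3.7°: h·k = 1.000 × 1.002 = 1.002.
Ratio = 5.194/1.002 ≈ 5.18.

5.18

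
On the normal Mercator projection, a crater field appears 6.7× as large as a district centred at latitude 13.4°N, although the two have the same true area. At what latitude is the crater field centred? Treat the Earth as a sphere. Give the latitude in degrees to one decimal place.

On Mercator, (apparent₁)/(apparent₂) = sec²φ₁ / sec²φ₂ when true areas are equal.
cos²φ₂ / cos²φ₁ = 6.7  ⇒  cos φ₁ = cos 13.4° / √6.7 = 0.9728/2.588 = 0.3758.
φ₁ = arccos(0.3758) ≈ 67.9°.

67.9°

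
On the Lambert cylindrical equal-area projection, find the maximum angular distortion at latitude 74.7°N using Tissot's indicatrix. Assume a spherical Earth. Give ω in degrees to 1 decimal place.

The Lambert cylindrical equal-area projection is the cylindrical equal-area projection with its standard parallel at the equator (φ₀ = 0). For cylindrical equal-area with standard parallel φ₀, h = cos φ / cos φ₀ and k = cos φ₀ / cos φ, so h·k = 1.
At 74.7°: h = 0.2639, k = 3.790; principal scales a = 3.790, b = 0.2639.
sin(ω/2) = (a − b)/(a + b) = 3.526/4.054 = 0.8698, so ω = 2 arcsin(0.8698) ≈ 120.9°.

120.9°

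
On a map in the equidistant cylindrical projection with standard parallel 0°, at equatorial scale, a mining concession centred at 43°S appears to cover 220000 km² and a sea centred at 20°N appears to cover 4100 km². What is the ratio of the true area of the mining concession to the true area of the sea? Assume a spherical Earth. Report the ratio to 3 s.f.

41.8

Plate carrée has h = 1 and k = sec φ, giving areal scale sec φ; true area = (apparent area) · cos φ.
True area of mining concession: 220000 × cos(43°) = 220000 × 0.7314 = 160900 km².
True area of sea: 4100 × cos(20°) = 4100 × 0.9397 = 3853 km².
Ratio = 160900 / 3853 ≈ 41.8.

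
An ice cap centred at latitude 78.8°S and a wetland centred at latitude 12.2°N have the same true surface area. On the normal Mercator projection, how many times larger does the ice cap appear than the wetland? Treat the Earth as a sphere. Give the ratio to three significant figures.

On Mercator, area is exaggerated by sec²φ = 1/cos²φ.
At 78.8°: sec²(78.8°) = 1/0.1942² = 26.51.
At 12.2°: sec²(12.2°) = 1/0.9774² = 1.047.
Ratio = 26.51/1.047 = cos²(12.2°)/cos²(78.8°) ≈ 25.3.

25.3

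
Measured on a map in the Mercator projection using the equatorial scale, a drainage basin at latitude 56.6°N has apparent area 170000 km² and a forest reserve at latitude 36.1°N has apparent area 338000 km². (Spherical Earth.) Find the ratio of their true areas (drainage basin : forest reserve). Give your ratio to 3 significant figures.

On Mercator the areal scale is sec²φ, so true area = apparent × cos²φ.
True area of drainage basin: 170000 × cos²(56.6°) = 170000 × 0.3030 = 51510 km².
True area of forest reserve: 338000 × cos²(36.1°) = 338000 × 0.6528 = 220700 km².
Ratio = 51510 / 220700 ≈ 0.233.

0.233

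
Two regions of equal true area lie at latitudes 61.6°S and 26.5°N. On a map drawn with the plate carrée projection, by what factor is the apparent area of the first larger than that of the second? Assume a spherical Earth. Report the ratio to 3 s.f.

1.88

Plate carrée maps x = Rλ, y = Rφ. The meridian scale is h = 1 and the parallel scale is k = 1/cos φ = sec φ.
Areal scale at 61.6°: h·k = 1.000 × 2.103 = 2.103.
Areal scale at 26.5°: h·k = 1.000 × 1.117 = 1.117.
Ratio = 2.103/1.117 ≈ 1.88.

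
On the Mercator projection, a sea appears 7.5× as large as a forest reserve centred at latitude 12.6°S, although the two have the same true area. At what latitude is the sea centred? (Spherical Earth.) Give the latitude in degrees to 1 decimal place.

69.1°

For equal true areas on Mercator, apparent areas scale as sec²φ, so the ratio is cos²φ₂ / cos²φ₁.
cos²φ₂ / cos²φ₁ = 7.5  ⇒  cos φ₁ = cos 12.6° / √7.5 = 0.9759/2.739 = 0.3564.
φ₁ = arccos(0.3564) ≈ 69.1°.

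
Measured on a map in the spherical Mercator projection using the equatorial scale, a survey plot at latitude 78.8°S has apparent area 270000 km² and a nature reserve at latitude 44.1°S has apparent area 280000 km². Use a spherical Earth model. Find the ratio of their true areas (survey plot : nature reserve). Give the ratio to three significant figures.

On Mercator the areal scale is sec²φ, so true area = apparent × cos²φ.
True area of survey plot: 270000 × cos²(78.8°) = 270000 × 0.03773 = 10190 km².
True area of nature reserve: 280000 × cos²(44.1°) = 280000 × 0.5157 = 144400 km².
Ratio = 10190 / 144400 ≈ 0.0705.

0.0705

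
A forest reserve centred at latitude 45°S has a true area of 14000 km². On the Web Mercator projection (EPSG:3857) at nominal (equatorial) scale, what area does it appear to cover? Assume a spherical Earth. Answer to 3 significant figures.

Mercator is conformal, so the point scale is isotropic: h = k = sec φ = 1/cos φ.
Areal scale = k² = sec²φ = 1/cos²(45°) = 1/0.7071² = 2.000.
Apparent area = 14000 × 2.000 ≈ 28000 km².

28000 km²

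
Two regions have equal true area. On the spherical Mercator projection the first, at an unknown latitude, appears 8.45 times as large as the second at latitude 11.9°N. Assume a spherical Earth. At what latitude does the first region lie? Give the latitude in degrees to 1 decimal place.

70.3°

On Mercator, (apparent₁)/(apparent₂) = sec²φ₁ / sec²φ₂ when true areas are equal.
cos²φ₂ / cos²φ₁ = 8.45  ⇒  cos φ₁ = cos 11.9° / √8.45 = 0.9785/2.907 = 0.3366.
φ₁ = arccos(0.3366) ≈ 70.3°.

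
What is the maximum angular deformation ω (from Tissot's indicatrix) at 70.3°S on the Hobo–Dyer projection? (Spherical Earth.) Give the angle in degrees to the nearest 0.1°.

87.9°

Hobo–Dyer is a cylindrical equal-area projection with standard parallels at ±37.5°. For cylindrical equal-area with standard parallel φ₀, h = cos φ / cos φ₀ and k = cos φ₀ / cos φ, so h·k = 1.
At 70.3°: h = 0.4249, k = 2.353; principal scales a = 2.353, b = 0.4249.
sin(ω/2) = (a − b)/(a + b) = 1.929/2.778 = 0.6941, so ω = 2 arcsin(0.6941) ≈ 87.9°.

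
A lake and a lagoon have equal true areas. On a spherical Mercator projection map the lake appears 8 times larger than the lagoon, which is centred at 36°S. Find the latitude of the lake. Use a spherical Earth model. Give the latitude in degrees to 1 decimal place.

Mercator areal scale is sec²φ, so apparent-area ratio = sec²φ₁ / sec²φ₂ = cos²φ₂ / cos²φ₁.
cos²φ₂ / cos²φ₁ = 8  ⇒  cos φ₁ = cos 36° / √8 = 0.8090/2.828 = 0.2860.
φ₁ = arccos(0.2860) ≈ 73.4°.

73.4°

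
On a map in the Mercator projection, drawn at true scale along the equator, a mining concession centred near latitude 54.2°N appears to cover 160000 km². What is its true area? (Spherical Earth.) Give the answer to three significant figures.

The Mercator projection is conformal; its linear scale factor is the same in every direction and equals sec φ = 1/cos φ.
Areal scale = k² = sec²φ = 1/cos²(54.2°) = 1/0.5850² = 2.922.
True area = apparent / (areal scale) = 160000 / 2.922 ≈ 54700 km².

54700 km²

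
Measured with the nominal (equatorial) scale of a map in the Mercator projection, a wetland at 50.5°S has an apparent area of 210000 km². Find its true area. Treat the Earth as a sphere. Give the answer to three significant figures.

The Mercator projection is conformal; its linear scale factor is the same in every direction and equals sec φ = 1/cos φ.
Areal scale = k² = sec²φ = 1/cos²(50.5°) = 1/0.6361² = 2.472.
True area = apparent / (areal scale) = 210000 / 2.472 ≈ 85000 km².

85000 km²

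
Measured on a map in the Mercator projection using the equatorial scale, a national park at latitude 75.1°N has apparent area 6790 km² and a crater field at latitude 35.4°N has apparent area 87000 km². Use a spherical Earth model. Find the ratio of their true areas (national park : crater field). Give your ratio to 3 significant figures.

Since Mercator area scale is 1/cos²φ, the true area equals the apparent area multiplied by cos²φ.
True area of national park: 6790 × cos²(75.1°) = 6790 × 0.06612 = 448.9 km².
True area of crater field: 87000 × cos²(35.4°) = 87000 × 0.6644 = 57810 km².
Ratio = 448.9 / 57810 ≈ 0.00777.

0.00777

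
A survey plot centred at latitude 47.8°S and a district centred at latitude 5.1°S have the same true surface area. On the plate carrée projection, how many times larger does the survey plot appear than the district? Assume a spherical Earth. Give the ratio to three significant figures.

1.48

For the equirectangular projection with φ₀ = 0 (plate carrée), h = 1 along meridians and k = sec φ along parallels.
Areal scale at 47.8°: h·k = 1.000 × 1.489 = 1.489.
Areal scale at 5.1°: h·k = 1.000 × 1.004 = 1.004.
Ratio = 1.489/1.004 ≈ 1.48.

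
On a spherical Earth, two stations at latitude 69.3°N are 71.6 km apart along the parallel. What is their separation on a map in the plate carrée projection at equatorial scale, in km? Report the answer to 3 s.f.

Plate carrée maps x = Rλ, y = Rφ. The meridian scale is h = 1 and the parallel scale is k = 1/cos φ = sec φ.
Along the parallel, k = sec 69.3° = 1/0.3535 = 2.829.
Map distance = 71.6 × 2.829 ≈ 203 km.

203 km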